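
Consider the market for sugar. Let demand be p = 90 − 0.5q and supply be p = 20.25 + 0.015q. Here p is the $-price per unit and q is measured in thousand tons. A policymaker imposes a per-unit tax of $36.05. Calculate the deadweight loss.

Competitive equilibrium: 90 − 0.5q = 20.25 + 0.015q → q* = 135.4369, p* = 22.2816.
With the tax, the buyer price exceeds the seller price by 36.05: (90 − 0.5q) − (20.25 + 0.015q) = 36.05 → q' = 65.4369.
Δq = 135.4369 − 65.4369 = 70; the wedge equals the tax, 36.05.
Deadweight loss = ½ × 70 × 36.05 = $1261.75 thousand.

$1261.75 thousand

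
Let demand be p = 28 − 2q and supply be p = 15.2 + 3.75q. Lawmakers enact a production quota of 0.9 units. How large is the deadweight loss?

Competitive equilibrium: 28 − 2q = 15.2 + 3.75q → q* = 2.2261, p* = 23.5478.
At q = 0.9: demand price = 28 − 2·0.9 = 26.2; supply price = 15.2 + 3.75·0.9 = 18.575.
Δq = 2.2261 − 0.9 = 1.3261; wedge = 26.2 − 18.575 = 7.625.
The triangle = ½ × 1.3261 × 7.625 = 5.06.

5.06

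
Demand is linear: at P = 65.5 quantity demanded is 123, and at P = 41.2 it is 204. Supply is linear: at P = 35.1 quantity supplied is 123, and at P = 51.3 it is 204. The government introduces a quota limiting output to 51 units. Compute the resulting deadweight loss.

4408.96

Demand slope = (41.2 − 65.5)/(204 − 123) = −0.3, so P = 102.4 − 0.3Q.
Supply slope = (51.3 − 35.1)/(204 − 123) = 0.2, so P = 10.5 + 0.2Q.
Competitive equilibrium: 102.4 − 0.3Q = 10.5 + 0.2Q → Q* = 183.8, P* = 47.26.
At Q = 51: demand price = 102.4 − 0.3·51 = 87.1; supply price = 10.5 + 0.2·51 = 20.7.
ΔQ = 183.8 − 51 = 132.8; wedge = 87.1 − 20.7 = 66.4.
Welfare loss = ½ × 132.8 × 66.4 = 4408.96.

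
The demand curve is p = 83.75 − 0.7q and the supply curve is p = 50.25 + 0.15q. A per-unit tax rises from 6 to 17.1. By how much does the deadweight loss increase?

150.83

Competitive equilibrium: 83.75 − 0.7q = 50.25 + 0.15q → q* = 39.4118, p* = 56.1618.
For a per-unit tax t: Δq = t/0.85, so DWL = ½·t·(t/0.85) = t²/1.7.
At t = 6: DWL = 21.176. At t = 17.1: DWL = 172.006.
Increase = 172.006 − 21.176 = 150.83.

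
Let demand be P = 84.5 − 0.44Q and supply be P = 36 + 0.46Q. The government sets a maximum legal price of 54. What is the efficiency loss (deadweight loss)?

Competitive equilibrium: 84.5 − 0.44Q = 36 + 0.46Q → Q* = 53.8889, P* = 60.7889.
At the ceiling P = 54, quantity supplied = (54 − 36)/0.46 = 39.1304.
Willingness to pay at Q' = 39.1304: 84.5 − 0.44·39.1304 = 67.2826.
ΔQ = 53.8889 − 39.1304 = 14.7585; wedge = 67.2826 − 54 = 13.2826.
Deadweight loss = ½ × 14.7585 × 13.2826 = 98.02.

98.02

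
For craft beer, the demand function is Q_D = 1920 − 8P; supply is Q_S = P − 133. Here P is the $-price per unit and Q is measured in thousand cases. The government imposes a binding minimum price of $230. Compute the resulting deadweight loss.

In inverse form: demand P = 240 − 0.125Q, supply P = 133 + Q.
Competitive equilibrium: 240 − 0.125Q = 133 + Q → Q* = 95.1111, P* = 228.1111.
At the floor P = 230, quantity demanded = (240 − 230)/0.125 = 80.
Sellers' marginal cost at Q' = 80: 133 + 1·80 = 213.
ΔQ = 95.1111 − 80 = 15.1111; wedge = 230 − 213 = 17.
DWL = ½ × 15.1111 × 17 = $128.44 thousand.

$128.44 thousand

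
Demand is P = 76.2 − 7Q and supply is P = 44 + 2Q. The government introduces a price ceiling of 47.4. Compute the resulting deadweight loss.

Competitive equilibrium: 76.2 − 7Q = 44 + 2Q → Q* = 3.5778, P* = 51.1556.
At the ceiling P = 47.4, quantity supplied = (47.4 − 44)/2 = 1.7.
Willingness to pay at Q' = 1.7: 76.2 − 7·1.7 = 64.3.
ΔQ = 3.5778 − 1.7 = 1.8778; wedge = 64.3 − 47.4 = 16.9.
Welfare loss = ½ × 1.8778 × 16.9 = 15.87.

15.87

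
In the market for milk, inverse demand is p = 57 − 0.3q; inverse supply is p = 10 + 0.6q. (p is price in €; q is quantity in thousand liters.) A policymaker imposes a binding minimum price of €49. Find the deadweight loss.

Competitive equilibrium: 57 − 0.3q = 10 + 0.6q → q* = 52.2222, p* = 41.3333.
At the floor p = 49, quantity demanded = (57 − 49)/0.3 = 26.6667.
Sellers' marginal cost at q' = 26.6667: 10 + 0.6·26.6667 = 26.
Δq = 52.2222 − 26.6667 = 25.5555; wedge = 49 − 26 = 23.
Welfare loss = ½ × 25.5555 × 23 = €293.89 thousand.

€293.89 thousand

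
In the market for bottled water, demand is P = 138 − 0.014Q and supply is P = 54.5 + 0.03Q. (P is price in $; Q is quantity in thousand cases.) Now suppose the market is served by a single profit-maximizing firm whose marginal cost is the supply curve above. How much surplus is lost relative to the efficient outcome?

Competitive equilibrium: 138 − 0.014Q = 54.5 + 0.03Q → Q* = 1897.72727, P* = 111.43182.
Marginal revenue: MR = 138 − 0.028Q. Set MR = MC: 138 − 0.028Q = 54.5 + 0.03Q → Q_m = 1439.65517.
Price P_m = 138 − 0.014·1439.65517 = 117.84483; MC(Q_m) = 54.5 + 0.03·1439.65517 = 97.68966.
Competitive Q* = 1897.72727, so ΔQ = 458.0721; wedge = 117.84483 − 97.68966 = 20.15517.
Welfare loss = ½ × 458.0721 × 20.15517 = $4616.26 thousand.

$4616.26 thousand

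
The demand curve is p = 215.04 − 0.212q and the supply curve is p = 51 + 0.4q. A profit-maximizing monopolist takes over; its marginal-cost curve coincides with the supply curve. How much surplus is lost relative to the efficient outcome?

1455.24

Competitive equilibrium: 215.04 − 0.212q = 51 + 0.4q → q* = 268.0392, p* = 158.2157.
Marginal revenue: MR = 215.04 − 0.424q. Set MR = MC: 215.04 − 0.424q = 51 + 0.4q → q_m = 199.0777.
Price p_m = 215.04 − 0.212·199.0777 = 172.8355; MC(q_m) = 51 + 0.4·199.0777 = 130.6311.
Competitive q* = 268.0392, so Δq = 68.9615; wedge = 172.8355 − 130.6311 = 42.2044.
DWL = ½ × 68.9615 × 42.2044 = 1455.24.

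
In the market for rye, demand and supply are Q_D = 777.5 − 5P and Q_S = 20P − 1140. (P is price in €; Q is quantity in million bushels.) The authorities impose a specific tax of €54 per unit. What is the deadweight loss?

In inverse form: demand P = 155.5 − 0.2Q, supply P = 57 + 0.05Q.
Competitive equilibrium: 155.5 − 0.2Q = 57 + 0.05Q → Q* = 394, P* = 76.7.
With the tax, the buyer price exceeds the seller price by 54: (155.5 − 0.2Q) − (57 + 0.05Q) = 54 → Q' = 178.
ΔQ = 394 − 178 = 216; the wedge equals the tax, 54.
The triangle = ½ × 216 × 54 = €5832 million.

€5832 million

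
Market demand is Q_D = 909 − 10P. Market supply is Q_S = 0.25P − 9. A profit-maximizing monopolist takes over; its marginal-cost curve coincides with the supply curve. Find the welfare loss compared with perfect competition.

0.21

In inverse form: demand P = 90.9 − 0.1Q, supply P = 36 + 4Q.
Competitive equilibrium: 90.9 − 0.1Q = 36 + 4Q → Q* = 13.3902, P* = 89.561.
Marginal revenue: MR = 90.9 − 0.2Q. Set MR = MC: 90.9 − 0.2Q = 36 + 4Q → Q_m = 13.0714.
Price P_m = 90.9 − 0.1·13.0714 = 89.5929; MC(Q_m) = 36 + 4·13.0714 = 88.2856.
Competitive Q* = 13.3902, so ΔQ = 0.3188; wedge = 89.5929 − 88.2856 = 1.3073.
The triangle = ½ × 0.3188 × 1.3073 = 0.21.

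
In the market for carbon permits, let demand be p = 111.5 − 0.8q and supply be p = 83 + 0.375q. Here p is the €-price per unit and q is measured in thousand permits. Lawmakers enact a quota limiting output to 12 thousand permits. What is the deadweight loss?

€88.24 thousand

Competitive equilibrium: 111.5 − 0.8q = 83 + 0.375q → q* = 24.2553, p* = 92.0957.
At q = 12: demand price = 111.5 − 0.8·12 = 101.9; supply price = 83 + 0.375·12 = 87.5.
Δq = 24.2553 − 12 = 12.2553; wedge = 101.9 − 87.5 = 14.4.
Deadweight loss = ½ × 12.2553 × 14.4 = €88.24 thousand.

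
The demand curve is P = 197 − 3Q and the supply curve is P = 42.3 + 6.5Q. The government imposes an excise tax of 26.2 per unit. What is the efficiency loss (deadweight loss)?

36.13

Competitive equilibrium: 197 − 3Q = 42.3 + 6.5Q → Q* = 16.2842, P* = 148.1474.
With the tax, the buyer price exceeds the seller price by 26.2: (197 − 3Q) − (42.3 + 6.5Q) = 26.2 → Q' = 13.5263.
ΔQ = 16.2842 − 13.5263 = 2.7579; the wedge equals the tax, 26.2.
Welfare loss = ½ × 2.7579 × 26.2 = 36.13.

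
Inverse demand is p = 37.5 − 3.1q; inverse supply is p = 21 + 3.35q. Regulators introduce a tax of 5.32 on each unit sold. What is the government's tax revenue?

Competitive equilibrium: 37.5 − 3.1q = 21 + 3.35q → q* = 2.5581, p* = 29.5698.
With the tax, the buyer price exceeds the seller price by 5.32: (37.5 − 3.1q) − (21 + 3.35q) = 5.32 → q' = 1.7333.
Tax revenue = 5.32 × 1.7333 = 9.22.

9.22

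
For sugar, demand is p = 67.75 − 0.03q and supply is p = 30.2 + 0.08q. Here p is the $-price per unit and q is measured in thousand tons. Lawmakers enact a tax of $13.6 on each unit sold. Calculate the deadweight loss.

Competitive equilibrium: 67.75 − 0.03q = 30.2 + 0.08q → q* = 341.3636, p* = 57.5091.
With the tax, the buyer price exceeds the seller price by 13.6: (67.75 − 0.03q) − (30.2 + 0.08q) = 13.6 → q' = 217.7273.
Δq = 341.3636 − 217.7273 = 123.6363; the wedge equals the tax, 13.6.
Welfare loss = ½ × 123.6363 × 13.6 = $840.73 thousand.

$840.73 thousand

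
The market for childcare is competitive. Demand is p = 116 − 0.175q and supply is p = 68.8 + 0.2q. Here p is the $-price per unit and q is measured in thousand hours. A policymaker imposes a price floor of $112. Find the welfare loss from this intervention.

$1989.56 thousand

Competitive equilibrium: 116 − 0.175q = 68.8 + 0.2q → q* = 125.8667, p* = 93.9733.
At the floor p = 112, quantity demanded = (116 − 112)/0.175 = 22.8571.
Sellers' marginal cost at q' = 22.8571: 68.8 + 0.2·22.8571 = 73.3714.
Δq = 125.8667 − 22.8571 = 103.0096; wedge = 112 − 73.3714 = 38.6286.
DWL = ½ × 103.0096 × 38.6286 = $1989.56 thousand.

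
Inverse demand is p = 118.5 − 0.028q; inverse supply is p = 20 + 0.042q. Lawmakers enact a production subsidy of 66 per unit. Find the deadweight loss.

31114.29

Competitive equilibrium: 118.5 − 0.028q = 20 + 0.042q → q* = 1407.14286, p* = 79.1.
The subsidy lowers effective supply by 66: p = 0.042q − 46.
New quantity: 118.5 − 0.028q = 0.042q − 46 → q' = 2350.
Overproduction Δq = 2350 − 1407.14286 = 942.85714; wedge = subsidy = 66.
The triangle = ½ × 942.85714 × 66 = 31114.29.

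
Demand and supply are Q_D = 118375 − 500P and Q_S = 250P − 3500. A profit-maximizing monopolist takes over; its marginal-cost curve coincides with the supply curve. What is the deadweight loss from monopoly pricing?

258424.80

In inverse form: demand P = 236.75 − 0.002Q, supply P = 14 + 0.004Q.
Competitive equilibrium: 236.75 − 0.002Q = 14 + 0.004Q → Q* = 37125, P* = 162.5.
Marginal revenue: MR = 236.75 − 0.004Q. Set MR = MC: 236.75 − 0.004Q = 14 + 0.004Q → Q_m = 27843.75.
Price P_m = 236.75 − 0.002·27843.75 = 181.0625; MC(Q_m) = 14 + 0.004·27843.75 = 125.375.
Competitive Q* = 37125, so ΔQ = 9281.25; wedge = 181.0625 − 125.375 = 55.6875.
Deadweight loss = ½ × 9281.25 × 55.6875 = 258424.80.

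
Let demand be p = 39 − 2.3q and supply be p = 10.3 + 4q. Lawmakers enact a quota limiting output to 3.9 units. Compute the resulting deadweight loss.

Competitive equilibrium: 39 − 2.3q = 10.3 + 4q → q* = 4.5556, p* = 28.5222.
At q = 3.9: demand price = 39 − 2.3·3.9 = 30.03; supply price = 10.3 + 4·3.9 = 25.9.
Δq = 4.5556 − 3.9 = 0.6556; wedge = 30.03 − 25.9 = 4.13.
Welfare loss = ½ × 0.6556 × 4.13 = 1.35.

1.35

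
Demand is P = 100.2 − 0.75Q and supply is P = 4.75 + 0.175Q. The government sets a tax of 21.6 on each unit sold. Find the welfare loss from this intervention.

Competitive equilibrium: 100.2 − 0.75Q = 4.75 + 0.175Q → Q* = 103.18919, P* = 22.80811.
With the tax, the buyer price exceeds the seller price by 21.6: (100.2 − 0.75Q) − (4.75 + 0.175Q) = 21.6 → Q' = 79.83784.
ΔQ = 103.18919 − 79.83784 = 23.35135; the wedge equals the tax, 21.6.
The triangle = ½ × 23.35135 × 21.6 = 252.19.

252.19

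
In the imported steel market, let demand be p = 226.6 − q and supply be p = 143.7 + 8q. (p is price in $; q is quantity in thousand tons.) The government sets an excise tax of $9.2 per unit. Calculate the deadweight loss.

Competitive equilibrium: 226.6 − q = 143.7 + 8q → q* = 9.2111, p* = 217.3889.
With the tax, the buyer price exceeds the seller price by 9.2: (226.6 − q) − (143.7 + 8q) = 9.2 → q' = 8.1889.
Δq = 9.2111 − 8.1889 = 1.0222; the wedge equals the tax, 9.2.
Welfare loss = ½ × 1.0222 × 9.2 = $4.70 thousand.

$4.70 thousand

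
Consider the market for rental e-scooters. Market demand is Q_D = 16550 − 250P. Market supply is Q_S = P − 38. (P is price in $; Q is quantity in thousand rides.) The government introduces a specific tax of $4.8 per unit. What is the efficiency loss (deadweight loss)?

In inverse form: demand P = 66.2 − 0.004Q, supply P = 38 + Q.
Competitive equilibrium: 66.2 − 0.004Q = 38 + Q → Q* = 28.0876, P* = 66.0876.
With the tax, the buyer price exceeds the seller price by 4.8: (66.2 − 0.004Q) − (38 + Q) = 4.8 → Q' = 23.3068.
ΔQ = 28.0876 − 23.3068 = 4.7808; the wedge equals the tax, 4.8.
Welfare loss = ½ × 4.7808 × 4.8 = $11.47 thousand.

$11.47 thousand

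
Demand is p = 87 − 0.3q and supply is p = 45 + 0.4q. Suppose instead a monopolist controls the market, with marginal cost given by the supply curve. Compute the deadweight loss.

113.40

Competitive equilibrium: 87 − 0.3q = 45 + 0.4q → q* = 60, p* = 69.
Marginal revenue: MR = 87 − 0.6q. Set MR = MC: 87 − 0.6q = 45 + 0.4q → q_m = 42.
Price p_m = 87 − 0.3·42 = 74.4; MC(q_m) = 45 + 0.4·42 = 61.8.
Competitive q* = 60, so Δq = 18; wedge = 74.4 − 61.8 = 12.6.
Deadweight loss = ½ × 18 × 12.6 = 113.40.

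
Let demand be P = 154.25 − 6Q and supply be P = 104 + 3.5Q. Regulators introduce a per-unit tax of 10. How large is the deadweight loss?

Competitive equilibrium: 154.25 − 6Q = 104 + 3.5Q → Q* = 5.2895, P* = 122.5132.
With the tax, the buyer price exceeds the seller price by 10: (154.25 − 6Q) − (104 + 3.5Q) = 10 → Q' = 4.2368.
ΔQ = 5.2895 − 4.2368 = 1.0527; the wedge equals the tax, 10.
Welfare loss = ½ × 1.0527 × 10 = 5.26.

5.26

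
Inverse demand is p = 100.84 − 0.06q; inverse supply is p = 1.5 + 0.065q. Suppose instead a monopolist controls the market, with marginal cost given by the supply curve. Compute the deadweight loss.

Competitive equilibrium: 100.84 − 0.06q = 1.5 + 0.065q → q* = 794.72, p* = 53.1568.
Marginal revenue: MR = 100.84 − 0.12q. Set MR = MC: 100.84 − 0.12q = 1.5 + 0.065q → q_m = 536.973.
Price p_m = 100.84 − 0.06·536.973 = 68.6216; MC(q_m) = 1.5 + 0.065·536.973 = 36.4032.
Competitive q* = 794.72, so Δq = 257.747; wedge = 68.6216 − 36.4032 = 32.2184.
Deadweight loss = ½ × 257.747 × 32.2184 = 4152.10.

4152.10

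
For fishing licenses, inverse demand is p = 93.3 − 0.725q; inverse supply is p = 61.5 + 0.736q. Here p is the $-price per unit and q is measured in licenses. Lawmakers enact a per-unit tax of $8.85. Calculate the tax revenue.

Competitive equilibrium: 93.3 − 0.725q = 61.5 + 0.736q → q* = 21.7659, p* = 77.5197.
With the tax, the buyer price exceeds the seller price by 8.85: (93.3 − 0.725q) − (61.5 + 0.736q) = 8.85 → q' = 15.7084.
Tax revenue = 8.85 × 15.7084 = $139.02.

$139.02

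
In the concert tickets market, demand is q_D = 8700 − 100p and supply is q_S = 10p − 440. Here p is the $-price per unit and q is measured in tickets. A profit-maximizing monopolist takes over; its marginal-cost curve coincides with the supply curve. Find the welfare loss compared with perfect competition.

$58.36

In inverse form: demand p = 87 − 0.01q, supply p = 44 + 0.1q.
Competitive equilibrium: 87 − 0.01q = 44 + 0.1q → q* = 390.909091, p* = 83.090909.
Marginal revenue: MR = 87 − 0.02q. Set MR = MC: 87 − 0.02q = 44 + 0.1q → q_m = 358.333333.
Price p_m = 87 − 0.01·358.333333 = 83.416667; MC(q_m) = 44 + 0.1·358.333333 = 79.833333.
Competitive q* = 390.909091, so Δq = 32.575758; wedge = 83.416667 − 79.833333 = 3.583334.
The triangle = ½ × 32.575758 × 3.583334 = $58.36.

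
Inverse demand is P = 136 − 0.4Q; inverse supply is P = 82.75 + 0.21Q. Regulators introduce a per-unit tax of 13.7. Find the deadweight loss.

Competitive equilibrium: 136 − 0.4Q = 82.75 + 0.21Q → Q* = 87.2951, P* = 101.082.
With the tax, the buyer price exceeds the seller price by 13.7: (136 − 0.4Q) − (82.75 + 0.21Q) = 13.7 → Q' = 64.8361.
ΔQ = 87.2951 − 64.8361 = 22.459; the wedge equals the tax, 13.7.
Welfare loss = ½ × 22.459 × 13.7 = 153.84.

153.84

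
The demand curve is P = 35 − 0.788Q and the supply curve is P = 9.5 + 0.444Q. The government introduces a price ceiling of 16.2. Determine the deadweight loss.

19.37

Competitive equilibrium: 35 − 0.788Q = 9.5 + 0.444Q → Q* = 20.6981, P* = 18.6899.
At the ceiling P = 16.2, quantity supplied = (16.2 − 9.5)/0.444 = 15.0901.
Willingness to pay at Q' = 15.0901: 35 − 0.788·15.0901 = 23.109.
ΔQ = 20.6981 − 15.0901 = 5.608; wedge = 23.109 − 16.2 = 6.909.
The triangle = ½ × 5.608 × 6.909 = 19.37.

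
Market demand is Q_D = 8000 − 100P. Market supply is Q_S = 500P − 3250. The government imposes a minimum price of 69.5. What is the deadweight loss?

154533.75

In inverse form: demand P = 80 − 0.01Q, supply P = 6.5 + 0.002Q.
Competitive equilibrium: 80 − 0.01Q = 6.5 + 0.002Q → Q* = 6125, P* = 18.75.
At the floor P = 69.5, quantity demanded = (80 − 69.5)/0.01 = 1050.
Sellers' marginal cost at Q' = 1050: 6.5 + 0.002·1050 = 8.6.
ΔQ = 6125 − 1050 = 5075; wedge = 69.5 − 8.6 = 60.9.
DWL = ½ × 5075 × 60.9 = 154533.75.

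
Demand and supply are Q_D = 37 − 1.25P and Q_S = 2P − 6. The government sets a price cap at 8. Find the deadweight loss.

In inverse form: demand P = 29.6 − 0.8Q, supply P = 3 + 0.5Q.
Competitive equilibrium: 29.6 − 0.8Q = 3 + 0.5Q → Q* = 20.4615, P* = 13.2308.
At the ceiling P = 8, quantity supplied = (8 − 3)/0.5 = 10.
Willingness to pay at Q' = 10: 29.6 − 0.8·10 = 21.6.
ΔQ = 20.4615 − 10 = 10.4615; wedge = 21.6 − 8 = 13.6.
Welfare loss = ½ × 10.4615 × 13.6 = 71.14.

71.14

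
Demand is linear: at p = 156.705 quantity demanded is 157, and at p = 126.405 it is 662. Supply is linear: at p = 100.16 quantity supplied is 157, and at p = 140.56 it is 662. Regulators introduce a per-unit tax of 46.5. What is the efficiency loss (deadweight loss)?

Demand slope = (126.405 − 156.705)/(662 − 157) = −0.06, so p = 166.125 − 0.06q.
Supply slope = (140.56 − 100.16)/(662 − 157) = 0.08, so p = 87.6 + 0.08q.
Competitive equilibrium: 166.125 − 0.06q = 87.6 + 0.08q → q* = 560.8929, p* = 132.4714.
With the tax, the buyer price exceeds the seller price by 46.5: (166.125 − 0.06q) − (87.6 + 0.08q) = 46.5 → q' = 228.75.
Δq = 560.8929 − 228.75 = 332.1429; the wedge equals the tax, 46.5.
The triangle = ½ × 332.1429 × 46.5 = 7722.32.

7722.32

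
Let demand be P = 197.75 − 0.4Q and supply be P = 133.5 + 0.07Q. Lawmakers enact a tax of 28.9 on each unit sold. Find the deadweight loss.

Competitive equilibrium: 197.75 − 0.4Q = 133.5 + 0.07Q → Q* = 136.7021, P* = 143.0691.
With the tax, the buyer price exceeds the seller price by 28.9: (197.75 − 0.4Q) − (133.5 + 0.07Q) = 28.9 → Q' = 75.2128.
ΔQ = 136.7021 − 75.2128 = 61.4893; the wedge equals the tax, 28.9.
Welfare loss = ½ × 61.4893 × 28.9 = 888.52.

888.52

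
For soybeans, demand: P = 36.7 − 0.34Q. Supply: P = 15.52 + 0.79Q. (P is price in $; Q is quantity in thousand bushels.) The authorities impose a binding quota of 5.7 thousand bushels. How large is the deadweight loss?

$96.12 thousand

Competitive equilibrium: 36.7 − 0.34Q = 15.52 + 0.79Q → Q* = 18.7434, P* = 30.3273.
At Q = 5.7: demand price = 36.7 − 0.34·5.7 = 34.762; supply price = 15.52 + 0.79·5.7 = 20.023.
ΔQ = 18.7434 − 5.7 = 13.0434; wedge = 34.762 − 20.023 = 14.739.
Deadweight loss = ½ × 13.0434 × 14.739 = $96.12 thousand.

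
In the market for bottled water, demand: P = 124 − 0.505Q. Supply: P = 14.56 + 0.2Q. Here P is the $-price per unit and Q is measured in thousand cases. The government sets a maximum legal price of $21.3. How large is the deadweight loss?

$5206.61 thousand

Competitive equilibrium: 124 − 0.505Q = 14.56 + 0.2Q → Q* = 155.234, P* = 45.6068.
At the ceiling P = 21.3, quantity supplied = (21.3 − 14.56)/0.2 = 33.7.
Willingness to pay at Q' = 33.7: 124 − 0.505·33.7 = 106.9815.
ΔQ = 155.234 − 33.7 = 121.534; wedge = 106.9815 − 21.3 = 85.6815.
Welfare loss = ½ × 121.534 × 85.6815 = $5206.61 thousand.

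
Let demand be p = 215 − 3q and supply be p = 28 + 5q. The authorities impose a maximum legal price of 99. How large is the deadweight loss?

336.72

Competitive equilibrium: 215 − 3q = 28 + 5q → q* = 23.375, p* = 144.875.
At the ceiling p = 99, quantity supplied = (99 − 28)/5 = 14.2.
Willingness to pay at q' = 14.2: 215 − 3·14.2 = 172.4.
Δq = 23.375 − 14.2 = 9.175; wedge = 172.4 − 99 = 73.4.
DWL = ½ × 9.175 × 73.4 = 336.72.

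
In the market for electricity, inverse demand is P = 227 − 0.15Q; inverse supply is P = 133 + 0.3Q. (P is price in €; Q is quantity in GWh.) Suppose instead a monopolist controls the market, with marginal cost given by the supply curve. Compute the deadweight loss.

Competitive equilibrium: 227 − 0.15Q = 133 + 0.3Q → Q* = 208.8889, P* = 195.6667.
Marginal revenue: MR = 227 − 0.3Q. Set MR = MC: 227 − 0.3Q = 133 + 0.3Q → Q_m = 156.6667.
Price P_m = 227 − 0.15·156.6667 = 203.5; MC(Q_m) = 133 + 0.3·156.6667 = 180.
Competitive Q* = 208.8889, so ΔQ = 52.2222; wedge = 203.5 − 180 = 23.5.
The triangle = ½ × 52.2222 × 23.5 = €613.61.

€613.61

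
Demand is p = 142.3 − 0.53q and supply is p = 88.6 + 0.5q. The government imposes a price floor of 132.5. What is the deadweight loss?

Competitive equilibrium: 142.3 − 0.53q = 88.6 + 0.5q → q* = 52.135922, p* = 114.667961.
At the floor p = 132.5, quantity demanded = (142.3 − 132.5)/0.53 = 18.490566.
Sellers' marginal cost at q' = 18.490566: 88.6 + 0.5·18.490566 = 97.845283.
Δq = 52.135922 − 18.490566 = 33.645356; wedge = 132.5 − 97.845283 = 34.654717.
DWL = ½ × 33.645356 × 34.654717 = 582.99.

582.99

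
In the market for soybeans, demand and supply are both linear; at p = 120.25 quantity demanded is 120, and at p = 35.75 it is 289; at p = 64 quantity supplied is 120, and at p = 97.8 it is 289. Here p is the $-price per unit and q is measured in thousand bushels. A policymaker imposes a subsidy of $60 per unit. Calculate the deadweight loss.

Demand slope = (35.75 − 120.25)/(289 − 120) = −0.5, so p = 180.25 − 0.5q.
Supply slope = (97.8 − 64)/(289 − 120) = 0.2, so p = 40 + 0.2q.
Competitive equilibrium: 180.25 − 0.5q = 40 + 0.2q → q* = 200.3571, p* = 80.0714.
The subsidy lowers effective supply by 60: p = 0.2q − 20.
New quantity: 180.25 − 0.5q = 0.2q − 20 → q' = 286.0714.
Overproduction Δq = 286.0714 − 200.3571 = 85.7143; wedge = subsidy = 60.
Deadweight loss = ½ × 85.7143 × 60 = $2571.43 thousand.

$2571.43 thousand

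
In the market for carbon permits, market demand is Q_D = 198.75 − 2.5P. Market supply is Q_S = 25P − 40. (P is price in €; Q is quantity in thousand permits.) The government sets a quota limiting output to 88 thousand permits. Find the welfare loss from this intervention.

€1744.40 thousand

In inverse form: demand P = 79.5 − 0.4Q, supply P = 1.6 + 0.04Q.
Competitive equilibrium: 79.5 − 0.4Q = 1.6 + 0.04Q → Q* = 177.0455, P* = 8.6818.
At Q = 88: demand price = 79.5 − 0.4·88 = 44.3; supply price = 1.6 + 0.04·88 = 5.12.
ΔQ = 177.0455 − 88 = 89.0455; wedge = 44.3 − 5.12 = 39.18.
The triangle = ½ × 89.0455 × 39.18 = €1744.40 thousand.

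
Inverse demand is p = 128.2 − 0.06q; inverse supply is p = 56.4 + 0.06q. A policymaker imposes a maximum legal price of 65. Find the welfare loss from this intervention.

Competitive equilibrium: 128.2 − 0.06q = 56.4 + 0.06q → q* = 598.3333, p* = 92.3.
At the ceiling p = 65, quantity supplied = (65 − 56.4)/0.06 = 143.3333.
Willingness to pay at q' = 143.3333: 128.2 − 0.06·143.3333 = 119.6.
Δq = 598.3333 − 143.3333 = 455; wedge = 119.6 − 65 = 54.6.
Welfare loss = ½ × 455 × 54.6 = 12421.50.

12421.50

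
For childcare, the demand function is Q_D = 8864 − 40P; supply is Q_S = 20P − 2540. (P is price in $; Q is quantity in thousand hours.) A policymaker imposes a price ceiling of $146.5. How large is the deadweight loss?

$28470.82 thousand

In inverse form: demand P = 221.6 − 0.025Q, supply P = 127 + 0.05Q.
Competitive equilibrium: 221.6 − 0.025Q = 127 + 0.05Q → Q* = 1261.3333, P* = 190.0667.
At the ceiling P = 146.5, quantity supplied = (146.5 − 127)/0.05 = 390.
Willingness to pay at Q' = 390: 221.6 − 0.025·390 = 211.85.
ΔQ = 1261.3333 − 390 = 871.3333; wedge = 211.85 − 146.5 = 65.35.
The triangle = ½ × 871.3333 × 65.35 = $28470.82 thousand.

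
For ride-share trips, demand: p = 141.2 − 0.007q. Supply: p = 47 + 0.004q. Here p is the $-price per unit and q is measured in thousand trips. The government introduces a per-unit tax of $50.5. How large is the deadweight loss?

$115920.45 thousand

Competitive equilibrium: 141.2 − 0.007q = 47 + 0.004q → q* = 8563.6364, p* = 81.2545.
With the tax, the buyer price exceeds the seller price by 50.5: (141.2 − 0.007q) − (47 + 0.004q) = 50.5 → q' = 3972.7273.
Δq = 8563.6364 − 3972.7273 = 4590.9091; the wedge equals the tax, 50.5.
The triangle = ½ × 4590.9091 × 50.5 = $115920.45 thousand.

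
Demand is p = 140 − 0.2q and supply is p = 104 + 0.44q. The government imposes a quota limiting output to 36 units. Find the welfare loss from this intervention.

131.22

Competitive equilibrium: 140 − 0.2q = 104 + 0.44q → q* = 56.25, p* = 128.75.
At q = 36: demand price = 140 − 0.2·36 = 132.8; supply price = 104 + 0.44·36 = 119.84.
Δq = 56.25 − 36 = 20.25; wedge = 132.8 − 119.84 = 12.96.
The triangle = ½ × 20.25 × 12.96 = 131.22.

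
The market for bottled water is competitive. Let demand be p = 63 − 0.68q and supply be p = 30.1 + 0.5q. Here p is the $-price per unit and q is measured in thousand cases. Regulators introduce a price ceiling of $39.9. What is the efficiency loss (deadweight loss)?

$40.46 thousand

Competitive equilibrium: 63 − 0.68q = 30.1 + 0.5q → q* = 27.8814, p* = 44.0407.
At the ceiling p = 39.9, quantity supplied = (39.9 − 30.1)/0.5 = 19.6.
Willingness to pay at q' = 19.6: 63 − 0.68·19.6 = 49.672.
Δq = 27.8814 − 19.6 = 8.2814; wedge = 49.672 − 39.9 = 9.772.
DWL = ½ × 8.2814 × 9.772 = $40.46 thousand.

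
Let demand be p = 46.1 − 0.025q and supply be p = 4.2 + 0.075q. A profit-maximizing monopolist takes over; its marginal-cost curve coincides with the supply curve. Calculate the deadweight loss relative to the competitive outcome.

Competitive equilibrium: 46.1 − 0.025q = 4.2 + 0.075q → q* = 419, p* = 35.625.
Marginal revenue: MR = 46.1 − 0.05q. Set MR = MC: 46.1 − 0.05q = 4.2 + 0.075q → q_m = 335.2.
Price p_m = 46.1 − 0.025·335.2 = 37.72; MC(q_m) = 4.2 + 0.075·335.2 = 29.34.
Competitive q* = 419, so Δq = 83.8; wedge = 37.72 − 29.34 = 8.38.
Deadweight loss = ½ × 83.8 × 8.38 = 351.122.

351.122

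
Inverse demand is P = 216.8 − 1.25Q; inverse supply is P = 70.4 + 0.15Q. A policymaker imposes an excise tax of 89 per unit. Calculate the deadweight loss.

2828.93

Competitive equilibrium: 216.8 − 1.25Q = 70.4 + 0.15Q → Q* = 104.5714, P* = 86.0857.
With the tax, the buyer price exceeds the seller price by 89: (216.8 − 1.25Q) − (70.4 + 0.15Q) = 89 → Q' = 41.
ΔQ = 104.5714 − 41 = 63.5714; the wedge equals the tax, 89.
Welfare loss = ½ × 63.5714 × 89 = 2828.93.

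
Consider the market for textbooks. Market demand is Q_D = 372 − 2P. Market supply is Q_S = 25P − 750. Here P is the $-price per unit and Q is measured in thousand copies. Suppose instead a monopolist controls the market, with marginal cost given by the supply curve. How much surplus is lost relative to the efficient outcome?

$5208.33 thousand

In inverse form: demand P = 186 − 0.5Q, supply P = 30 + 0.04Q.
Competitive equilibrium: 186 − 0.5Q = 30 + 0.04Q → Q* = 288.8889, P* = 41.5556.
Marginal revenue: MR = 186 − Q. Set MR = MC: 186 − Q = 30 + 0.04Q → Q_m = 150.
Price P_m = 186 − 0.5·150 = 111; MC(Q_m) = 30 + 0.04·150 = 36.
Competitive Q* = 288.8889, so ΔQ = 138.8889; wedge = 111 − 36 = 75.
The triangle = ½ × 138.8889 × 75 = $5208.33 thousand.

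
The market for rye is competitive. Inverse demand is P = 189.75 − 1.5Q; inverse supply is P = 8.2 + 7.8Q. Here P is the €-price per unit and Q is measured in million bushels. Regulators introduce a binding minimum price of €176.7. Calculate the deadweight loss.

Competitive equilibrium: 189.75 − 1.5Q = 8.2 + 7.8Q → Q* = 19.5215, P* = 160.4677.
At the floor P = 176.7, quantity demanded = (189.75 − 176.7)/1.5 = 8.7.
Sellers' marginal cost at Q' = 8.7: 8.2 + 7.8·8.7 = 76.06.
ΔQ = 19.5215 − 8.7 = 10.8215; wedge = 176.7 − 76.06 = 100.64.
DWL = ½ × 10.8215 × 100.64 = €544.54 million.

€544.54 million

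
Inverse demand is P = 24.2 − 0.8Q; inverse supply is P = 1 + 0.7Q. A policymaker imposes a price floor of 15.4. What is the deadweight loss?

Competitive equilibrium: 24.2 − 0.8Q = 1 + 0.7Q → Q* = 15.4667, P* = 11.8267.
At the floor P = 15.4, quantity demanded = (24.2 − 15.4)/0.8 = 11.
Sellers' marginal cost at Q' = 11: 1 + 0.7·11 = 8.7.
ΔQ = 15.4667 − 11 = 4.4667; wedge = 15.4 − 8.7 = 6.7.
Deadweight loss = ½ × 4.4667 × 6.7 = 14.96.

14.96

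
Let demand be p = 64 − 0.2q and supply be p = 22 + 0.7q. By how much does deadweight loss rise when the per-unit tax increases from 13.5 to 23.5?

205.56

Competitive equilibrium: 64 − 0.2q = 22 + 0.7q → q* = 46.6667, p* = 54.6667.
For a per-unit tax t: Δq = t/0.9, so DWL = ½·t·(t/0.9) = t²/1.8.
At t = 13.5: DWL = 101.25. At t = 23.5: DWL = 306.806.
Increase = 306.806 − 101.25 = 205.56.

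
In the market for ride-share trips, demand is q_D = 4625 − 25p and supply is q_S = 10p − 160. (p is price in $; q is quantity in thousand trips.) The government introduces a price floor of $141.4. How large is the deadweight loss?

$960.57 thousand

In inverse form: demand p = 185 − 0.04q, supply p = 16 + 0.1q.
Competitive equilibrium: 185 − 0.04q = 16 + 0.1q → q* = 1207.1429, p* = 136.7143.
At the floor p = 141.4, quantity demanded = (185 − 141.4)/0.04 = 1090.
Sellers' marginal cost at q' = 1090: 16 + 0.1·1090 = 125.
Δq = 1207.1429 − 1090 = 117.1429; wedge = 141.4 − 125 = 16.4.
The triangle = ½ × 117.1429 × 16.4 = $960.57 thousand.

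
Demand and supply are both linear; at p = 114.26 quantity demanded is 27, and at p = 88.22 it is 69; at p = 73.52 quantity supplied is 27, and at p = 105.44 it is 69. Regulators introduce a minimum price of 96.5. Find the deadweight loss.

0.53

Demand slope = (88.22 − 114.26)/(69 − 27) = −0.62, so p = 131 − 0.62q.
Supply slope = (105.44 − 73.52)/(69 − 27) = 0.76, so p = 53 + 0.76q.
Competitive equilibrium: 131 − 0.62q = 53 + 0.76q → q* = 56.5217, p* = 95.9565.
At the floor p = 96.5, quantity demanded = (131 − 96.5)/0.62 = 55.6452.
Sellers' marginal cost at q' = 55.6452: 53 + 0.76·55.6452 = 95.2904.
Δq = 56.5217 − 55.6452 = 0.8765; wedge = 96.5 − 95.2904 = 1.2096.
Deadweight loss = ½ × 0.8765 × 1.2096 = 0.53.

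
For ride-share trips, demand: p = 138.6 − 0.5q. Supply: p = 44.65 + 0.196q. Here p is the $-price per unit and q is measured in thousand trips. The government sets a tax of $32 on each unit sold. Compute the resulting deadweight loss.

Competitive equilibrium: 138.6 − 0.5q = 44.65 + 0.196q → q* = 134.9856, p* = 71.1072.
With the tax, the buyer price exceeds the seller price by 32: (138.6 − 0.5q) − (44.65 + 0.196q) = 32 → q' = 89.0086.
Δq = 134.9856 − 89.0086 = 45.977; the wedge equals the tax, 32.
Welfare loss = ½ × 45.977 × 32 = $735.63 thousand.

$735.63 thousand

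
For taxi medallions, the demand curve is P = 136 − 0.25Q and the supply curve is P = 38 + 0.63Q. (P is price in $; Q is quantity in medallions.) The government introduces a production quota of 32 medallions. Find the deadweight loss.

Competitive equilibrium: 136 − 0.25Q = 38 + 0.63Q → Q* = 111.3636, P* = 108.1591.
At Q = 32: demand price = 136 − 0.25·32 = 128; supply price = 38 + 0.63·32 = 58.16.
ΔQ = 111.3636 − 32 = 79.3636; wedge = 128 − 58.16 = 69.84.
The triangle = ½ × 79.3636 × 69.84 = $2771.38.

$2771.38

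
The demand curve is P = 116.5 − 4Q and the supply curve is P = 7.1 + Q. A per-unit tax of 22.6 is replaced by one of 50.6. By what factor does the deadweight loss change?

5.013

Competitive equilibrium: 116.5 − 4Q = 7.1 + Q → Q* = 21.88, P* = 28.98.
For a per-unit tax t: ΔQ = t/5, so DWL = ½·t·(t/5) = t²/10.
At t = 22.6: DWL = 51.076. At t = 50.6: DWL = 256.036.
Ratio = (50.6/22.6)² = 5.013.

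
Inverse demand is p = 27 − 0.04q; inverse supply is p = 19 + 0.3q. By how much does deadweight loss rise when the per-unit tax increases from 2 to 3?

7.35

Competitive equilibrium: 27 − 0.04q = 19 + 0.3q → q* = 23.5294, p* = 26.0588.
For a per-unit tax t: Δq = t/0.34, so DWL = ½·t·(t/0.34) = t²/0.68.
At t = 2: DWL = 5.882. At t = 3: DWL = 13.235.
Increase = 13.235 − 5.882 = 7.35.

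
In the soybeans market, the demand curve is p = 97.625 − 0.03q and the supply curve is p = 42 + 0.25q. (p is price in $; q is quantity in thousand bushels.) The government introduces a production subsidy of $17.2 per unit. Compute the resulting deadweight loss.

Competitive equilibrium: 97.625 − 0.03q = 42 + 0.25q → q* = 198.6607, p* = 91.6652.
The subsidy lowers effective supply by 17.2: p = 24.8 + 0.25q.
New quantity: 97.625 − 0.03q = 24.8 + 0.25q → q' = 260.0893.
Overproduction Δq = 260.0893 − 198.6607 = 61.4286; wedge = subsidy = 17.2.
The triangle = ½ × 61.4286 × 17.2 = $528.29 thousand.

$528.29 thousand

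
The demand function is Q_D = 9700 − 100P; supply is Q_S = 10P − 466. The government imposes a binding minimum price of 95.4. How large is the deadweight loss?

4890.18

In inverse form: demand P = 97 − 0.01Q, supply P = 46.6 + 0.1Q.
Competitive equilibrium: 97 − 0.01Q = 46.6 + 0.1Q → Q* = 458.1818, P* = 92.4182.
At the floor P = 95.4, quantity demanded = (97 − 95.4)/0.01 = 160.
Sellers' marginal cost at Q' = 160: 46.6 + 0.1·160 = 62.6.
ΔQ = 458.1818 − 160 = 298.1818; wedge = 95.4 − 62.6 = 32.8.
Deadweight loss = ½ × 298.1818 × 32.8 = 4890.18.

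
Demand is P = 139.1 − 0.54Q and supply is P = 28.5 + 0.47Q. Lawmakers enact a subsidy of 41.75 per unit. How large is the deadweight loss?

862.90

Competitive equilibrium: 139.1 − 0.54Q = 28.5 + 0.47Q → Q* = 109.505, P* = 79.9673.
The subsidy lowers effective supply by 41.75: P = 0.47Q − 13.25.
New quantity: 139.1 − 0.54Q = 0.47Q − 13.25 → Q' = 150.8416.
Overproduction ΔQ = 150.8416 − 109.505 = 41.3366; wedge = subsidy = 41.75.
Welfare loss = ½ × 41.3366 × 41.75 = 862.90.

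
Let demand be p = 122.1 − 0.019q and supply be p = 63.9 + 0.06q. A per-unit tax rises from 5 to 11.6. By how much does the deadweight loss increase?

693.42

Competitive equilibrium: 122.1 − 0.019q = 63.9 + 0.06q → q* = 736.7089, p* = 108.1025.
For a per-unit tax t: Δq = t/0.079, so DWL = ½·t·(t/0.079) = t²/0.158.
At t = 5: DWL = 158.228. At t = 11.6: DWL = 851.646.
Increase = 851.646 − 158.228 = 693.42.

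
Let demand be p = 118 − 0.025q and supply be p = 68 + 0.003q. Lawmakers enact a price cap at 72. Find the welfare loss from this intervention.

Competitive equilibrium: 118 − 0.025q = 68 + 0.003q → q* = 1785.71429, p* = 73.35714.
At the ceiling p = 72, quantity supplied = (72 − 68)/0.003 = 1333.33333.
Willingness to pay at q' = 1333.33333: 118 − 0.025·1333.33333 = 84.66667.
Δq = 1785.71429 − 1333.33333 = 452.38096; wedge = 84.66667 − 72 = 12.66667.
Welfare loss = ½ × 452.38096 × 12.66667 = 2865.08.

2865.08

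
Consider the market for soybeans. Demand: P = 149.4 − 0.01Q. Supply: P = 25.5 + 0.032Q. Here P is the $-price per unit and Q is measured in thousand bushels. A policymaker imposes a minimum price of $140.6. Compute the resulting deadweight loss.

Competitive equilibrium: 149.4 − 0.01Q = 25.5 + 0.032Q → Q* = 2950, P* = 119.9.
At the floor P = 140.6, quantity demanded = (149.4 − 140.6)/0.01 = 880.
Sellers' marginal cost at Q' = 880: 25.5 + 0.032·880 = 53.66.
ΔQ = 2950 − 880 = 2070; wedge = 140.6 − 53.66 = 86.94.
The triangle = ½ × 2070 × 86.94 = $89982.90 thousand.

$89982.90 thousand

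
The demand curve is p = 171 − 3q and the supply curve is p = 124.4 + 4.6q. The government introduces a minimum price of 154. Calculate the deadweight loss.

Competitive equilibrium: 171 − 3q = 124.4 + 4.6q → q* = 6.1316, p* = 152.6053.
At the floor p = 154, quantity demanded = (171 − 154)/3 = 5.6667.
Sellers' marginal cost at q' = 5.6667: 124.4 + 4.6·5.6667 = 150.4668.
Δq = 6.1316 − 5.6667 = 0.4649; wedge = 154 − 150.4668 = 3.5332.
The triangle = ½ × 0.4649 × 3.5332 = 0.82.

0.82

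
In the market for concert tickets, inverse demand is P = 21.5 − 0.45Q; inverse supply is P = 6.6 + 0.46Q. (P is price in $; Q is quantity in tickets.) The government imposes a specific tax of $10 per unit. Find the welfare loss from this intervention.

$54.95

Competitive equilibrium: 21.5 − 0.45Q = 6.6 + 0.46Q → Q* = 16.3736, P* = 14.1319.
With the tax, the buyer price exceeds the seller price by 10: (21.5 − 0.45Q) − (6.6 + 0.46Q) = 10 → Q' = 5.3846.
ΔQ = 16.3736 − 5.3846 = 10.989; the wedge equals the tax, 10.
DWL = ½ × 10.989 × 10 = $54.95.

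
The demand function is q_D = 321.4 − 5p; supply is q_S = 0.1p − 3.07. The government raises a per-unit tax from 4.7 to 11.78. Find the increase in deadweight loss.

5.72

In inverse form: demand p = 64.28 − 0.2q, supply p = 30.7 + 10q.
Competitive equilibrium: 64.28 − 0.2q = 30.7 + 10q → q* = 3.2922, p* = 63.6216.
For a per-unit tax t: Δq = t/10.2, so DWL = ½·t·(t/10.2) = t²/20.4.
At t = 4.7: DWL = 1.083. At t = 11.78: DWL = 6.802.
Increase = 6.802 − 1.083 = 5.72.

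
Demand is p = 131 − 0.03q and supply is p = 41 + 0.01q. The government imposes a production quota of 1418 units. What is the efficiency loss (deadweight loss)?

13844.48

Competitive equilibrium: 131 − 0.03q = 41 + 0.01q → q* = 2250, p* = 63.5.
At q = 1418: demand price = 131 − 0.03·1418 = 88.46; supply price = 41 + 0.01·1418 = 55.18.
Δq = 2250 − 1418 = 832; wedge = 88.46 − 55.18 = 33.28.
Welfare loss = ½ × 832 × 33.28 = 13844.48.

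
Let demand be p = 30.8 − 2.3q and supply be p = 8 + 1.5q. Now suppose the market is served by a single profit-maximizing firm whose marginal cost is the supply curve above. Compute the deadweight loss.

Competitive equilibrium: 30.8 − 2.3q = 8 + 1.5q → q* = 6, p* = 17.
Marginal revenue: MR = 30.8 − 4.6q. Set MR = MC: 30.8 − 4.6q = 8 + 1.5q → q_m = 3.7377.
Price p_m = 30.8 − 2.3·3.7377 = 22.2033; MC(q_m) = 8 + 1.5·3.7377 = 13.6066.
Competitive q* = 6, so Δq = 2.2623; wedge = 22.2033 − 13.6066 = 8.5967.
The triangle = ½ × 2.2623 × 8.5967 = 9.72.

9.72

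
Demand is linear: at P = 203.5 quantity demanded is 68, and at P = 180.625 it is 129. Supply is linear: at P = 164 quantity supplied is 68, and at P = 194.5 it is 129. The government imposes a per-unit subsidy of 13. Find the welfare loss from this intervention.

Demand slope = (180.625 − 203.5)/(129 − 68) = −0.375, so P = 229 − 0.375Q.
Supply slope = (194.5 − 164)/(129 − 68) = 0.5, so P = 130 + 0.5Q.
Competitive equilibrium: 229 − 0.375Q = 130 + 0.5Q → Q* = 113.1429, P* = 186.5714.
The subsidy lowers effective supply by 13: P = 117 + 0.5Q.
New quantity: 229 − 0.375Q = 117 + 0.5Q → Q' = 128.
Overproduction ΔQ = 128 − 113.1429 = 14.8571; wedge = subsidy = 13.
Welfare loss = ½ × 14.8571 × 13 = 96.57.

96.57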